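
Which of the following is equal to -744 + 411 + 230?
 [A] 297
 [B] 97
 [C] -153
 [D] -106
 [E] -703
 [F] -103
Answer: F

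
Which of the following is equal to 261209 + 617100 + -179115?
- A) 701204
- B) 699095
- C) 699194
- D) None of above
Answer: C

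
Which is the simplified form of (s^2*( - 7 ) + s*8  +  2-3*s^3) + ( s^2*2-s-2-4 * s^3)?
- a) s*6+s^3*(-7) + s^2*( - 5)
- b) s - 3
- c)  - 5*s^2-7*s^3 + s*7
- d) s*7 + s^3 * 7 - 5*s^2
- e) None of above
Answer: c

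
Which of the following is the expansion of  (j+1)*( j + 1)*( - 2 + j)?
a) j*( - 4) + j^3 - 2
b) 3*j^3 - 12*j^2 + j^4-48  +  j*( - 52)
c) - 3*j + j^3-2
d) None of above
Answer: c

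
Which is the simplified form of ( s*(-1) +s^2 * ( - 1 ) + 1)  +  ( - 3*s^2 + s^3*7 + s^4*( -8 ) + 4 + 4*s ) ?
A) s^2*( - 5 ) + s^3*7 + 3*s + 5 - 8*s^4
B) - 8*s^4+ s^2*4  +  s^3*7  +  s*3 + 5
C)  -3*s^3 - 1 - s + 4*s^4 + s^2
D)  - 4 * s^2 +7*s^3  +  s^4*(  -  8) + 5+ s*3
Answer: D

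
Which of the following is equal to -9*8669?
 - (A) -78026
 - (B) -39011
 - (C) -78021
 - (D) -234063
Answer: C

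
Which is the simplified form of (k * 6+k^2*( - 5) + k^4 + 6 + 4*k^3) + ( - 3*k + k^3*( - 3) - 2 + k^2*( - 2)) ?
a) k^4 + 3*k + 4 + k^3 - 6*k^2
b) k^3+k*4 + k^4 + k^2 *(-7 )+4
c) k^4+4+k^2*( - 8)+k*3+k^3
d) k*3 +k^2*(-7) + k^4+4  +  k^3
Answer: d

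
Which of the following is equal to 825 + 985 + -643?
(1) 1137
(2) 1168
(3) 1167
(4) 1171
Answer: 3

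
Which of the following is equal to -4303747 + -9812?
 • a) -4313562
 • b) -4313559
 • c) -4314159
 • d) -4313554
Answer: b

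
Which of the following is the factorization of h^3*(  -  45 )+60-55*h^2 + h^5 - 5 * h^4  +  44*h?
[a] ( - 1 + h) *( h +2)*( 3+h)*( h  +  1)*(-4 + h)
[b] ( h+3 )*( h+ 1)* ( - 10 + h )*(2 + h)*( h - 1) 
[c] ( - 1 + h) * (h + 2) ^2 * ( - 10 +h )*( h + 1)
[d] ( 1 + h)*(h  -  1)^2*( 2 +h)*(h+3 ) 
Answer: b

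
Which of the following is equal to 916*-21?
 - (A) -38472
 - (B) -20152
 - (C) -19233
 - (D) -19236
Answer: D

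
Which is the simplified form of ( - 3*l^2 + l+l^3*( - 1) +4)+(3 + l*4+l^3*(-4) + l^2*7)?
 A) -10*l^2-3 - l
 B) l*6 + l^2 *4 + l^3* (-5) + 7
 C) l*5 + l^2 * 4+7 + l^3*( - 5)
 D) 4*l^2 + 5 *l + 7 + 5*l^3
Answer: C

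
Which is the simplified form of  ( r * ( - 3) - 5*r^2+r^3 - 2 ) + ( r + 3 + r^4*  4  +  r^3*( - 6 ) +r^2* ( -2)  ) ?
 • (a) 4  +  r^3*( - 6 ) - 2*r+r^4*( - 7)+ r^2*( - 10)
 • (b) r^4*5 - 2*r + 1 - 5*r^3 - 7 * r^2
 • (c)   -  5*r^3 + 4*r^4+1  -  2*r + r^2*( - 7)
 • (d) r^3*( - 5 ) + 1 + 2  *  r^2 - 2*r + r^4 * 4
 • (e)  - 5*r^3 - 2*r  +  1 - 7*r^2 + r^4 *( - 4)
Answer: c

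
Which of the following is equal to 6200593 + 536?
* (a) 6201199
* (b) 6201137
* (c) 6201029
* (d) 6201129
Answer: d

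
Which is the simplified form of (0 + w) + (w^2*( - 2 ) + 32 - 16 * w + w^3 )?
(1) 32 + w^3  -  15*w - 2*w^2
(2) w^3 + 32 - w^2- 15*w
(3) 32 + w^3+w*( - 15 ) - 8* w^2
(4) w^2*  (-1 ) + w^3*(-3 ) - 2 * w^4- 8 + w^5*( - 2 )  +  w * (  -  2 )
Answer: 1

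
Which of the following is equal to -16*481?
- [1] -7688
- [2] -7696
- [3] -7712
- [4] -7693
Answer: 2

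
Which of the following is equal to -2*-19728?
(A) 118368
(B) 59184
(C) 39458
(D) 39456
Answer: D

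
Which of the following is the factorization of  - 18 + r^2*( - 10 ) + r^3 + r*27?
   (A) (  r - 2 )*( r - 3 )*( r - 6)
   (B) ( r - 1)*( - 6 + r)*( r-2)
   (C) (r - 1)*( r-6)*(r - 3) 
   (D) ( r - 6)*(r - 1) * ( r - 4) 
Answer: C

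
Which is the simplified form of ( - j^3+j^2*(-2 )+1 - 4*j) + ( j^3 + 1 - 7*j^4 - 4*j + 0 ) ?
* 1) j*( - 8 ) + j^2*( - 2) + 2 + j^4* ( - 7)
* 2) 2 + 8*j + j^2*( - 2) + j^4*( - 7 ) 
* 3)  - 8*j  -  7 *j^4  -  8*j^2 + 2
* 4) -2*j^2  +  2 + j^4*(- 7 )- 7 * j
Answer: 1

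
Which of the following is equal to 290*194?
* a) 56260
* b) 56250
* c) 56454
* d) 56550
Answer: a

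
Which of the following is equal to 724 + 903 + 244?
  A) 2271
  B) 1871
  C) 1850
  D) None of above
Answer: B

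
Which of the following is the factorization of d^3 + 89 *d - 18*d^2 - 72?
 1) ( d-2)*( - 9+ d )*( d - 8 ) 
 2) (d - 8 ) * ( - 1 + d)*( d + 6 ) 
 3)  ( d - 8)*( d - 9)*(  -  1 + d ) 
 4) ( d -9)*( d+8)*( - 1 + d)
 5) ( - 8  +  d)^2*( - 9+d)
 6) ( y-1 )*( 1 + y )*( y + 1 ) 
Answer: 3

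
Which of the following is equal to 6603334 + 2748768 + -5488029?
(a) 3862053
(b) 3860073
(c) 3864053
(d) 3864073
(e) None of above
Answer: d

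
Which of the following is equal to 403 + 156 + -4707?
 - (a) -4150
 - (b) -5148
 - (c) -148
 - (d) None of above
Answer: d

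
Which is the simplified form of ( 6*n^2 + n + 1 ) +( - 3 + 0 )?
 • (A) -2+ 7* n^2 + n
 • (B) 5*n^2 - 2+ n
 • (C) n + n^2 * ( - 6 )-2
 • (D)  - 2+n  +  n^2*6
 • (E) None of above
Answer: D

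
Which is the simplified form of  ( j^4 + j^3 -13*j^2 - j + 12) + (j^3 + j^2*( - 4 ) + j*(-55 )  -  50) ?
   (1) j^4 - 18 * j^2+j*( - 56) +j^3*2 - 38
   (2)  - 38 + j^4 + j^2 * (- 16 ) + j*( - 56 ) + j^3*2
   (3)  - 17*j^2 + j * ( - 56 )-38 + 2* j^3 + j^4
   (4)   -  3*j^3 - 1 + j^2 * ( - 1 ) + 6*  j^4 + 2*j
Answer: 3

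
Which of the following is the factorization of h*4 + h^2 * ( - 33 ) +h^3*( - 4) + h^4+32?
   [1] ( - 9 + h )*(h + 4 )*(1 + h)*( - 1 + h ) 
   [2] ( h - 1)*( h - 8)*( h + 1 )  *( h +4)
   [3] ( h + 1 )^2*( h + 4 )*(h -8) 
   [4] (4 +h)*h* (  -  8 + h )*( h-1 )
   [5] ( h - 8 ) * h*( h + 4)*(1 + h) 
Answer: 2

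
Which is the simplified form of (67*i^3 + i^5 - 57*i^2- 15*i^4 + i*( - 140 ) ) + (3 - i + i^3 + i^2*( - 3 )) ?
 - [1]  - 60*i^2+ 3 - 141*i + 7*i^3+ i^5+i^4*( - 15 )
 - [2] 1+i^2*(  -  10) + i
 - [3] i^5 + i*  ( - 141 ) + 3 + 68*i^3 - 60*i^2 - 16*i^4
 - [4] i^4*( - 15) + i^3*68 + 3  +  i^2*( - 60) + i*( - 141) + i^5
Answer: 4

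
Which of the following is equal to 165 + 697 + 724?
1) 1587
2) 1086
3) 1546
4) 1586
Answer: 4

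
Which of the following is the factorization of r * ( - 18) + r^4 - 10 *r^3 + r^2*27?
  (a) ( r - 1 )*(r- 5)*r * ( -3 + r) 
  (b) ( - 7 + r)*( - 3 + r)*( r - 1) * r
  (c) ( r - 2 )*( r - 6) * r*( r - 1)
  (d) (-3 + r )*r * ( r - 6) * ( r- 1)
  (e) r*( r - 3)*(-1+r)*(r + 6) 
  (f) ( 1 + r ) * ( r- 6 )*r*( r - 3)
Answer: d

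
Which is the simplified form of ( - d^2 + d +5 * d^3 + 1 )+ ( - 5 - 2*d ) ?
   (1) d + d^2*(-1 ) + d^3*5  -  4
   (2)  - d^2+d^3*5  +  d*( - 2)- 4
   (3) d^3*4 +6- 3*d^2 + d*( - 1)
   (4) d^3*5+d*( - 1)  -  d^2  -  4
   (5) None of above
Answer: 4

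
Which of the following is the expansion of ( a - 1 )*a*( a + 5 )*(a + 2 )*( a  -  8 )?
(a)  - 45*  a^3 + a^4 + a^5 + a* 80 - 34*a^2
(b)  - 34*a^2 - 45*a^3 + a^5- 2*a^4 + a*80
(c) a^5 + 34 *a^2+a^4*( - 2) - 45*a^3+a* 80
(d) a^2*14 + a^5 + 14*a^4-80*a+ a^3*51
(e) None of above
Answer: b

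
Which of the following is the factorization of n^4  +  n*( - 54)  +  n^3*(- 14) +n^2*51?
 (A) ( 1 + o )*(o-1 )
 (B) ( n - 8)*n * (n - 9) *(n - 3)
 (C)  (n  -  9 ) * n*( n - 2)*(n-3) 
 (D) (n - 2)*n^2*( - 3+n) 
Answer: C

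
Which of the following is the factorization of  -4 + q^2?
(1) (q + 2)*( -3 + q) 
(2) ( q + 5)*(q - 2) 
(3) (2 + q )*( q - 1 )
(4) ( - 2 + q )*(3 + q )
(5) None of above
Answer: 5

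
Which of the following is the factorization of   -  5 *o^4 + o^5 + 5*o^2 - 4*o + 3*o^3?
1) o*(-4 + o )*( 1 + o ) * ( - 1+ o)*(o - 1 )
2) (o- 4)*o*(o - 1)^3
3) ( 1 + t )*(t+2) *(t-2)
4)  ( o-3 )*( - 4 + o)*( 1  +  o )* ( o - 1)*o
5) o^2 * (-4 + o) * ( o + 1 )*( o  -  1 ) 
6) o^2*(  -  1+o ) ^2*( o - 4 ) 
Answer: 1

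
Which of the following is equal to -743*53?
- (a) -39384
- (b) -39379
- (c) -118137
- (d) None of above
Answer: b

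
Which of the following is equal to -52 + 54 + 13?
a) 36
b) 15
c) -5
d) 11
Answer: b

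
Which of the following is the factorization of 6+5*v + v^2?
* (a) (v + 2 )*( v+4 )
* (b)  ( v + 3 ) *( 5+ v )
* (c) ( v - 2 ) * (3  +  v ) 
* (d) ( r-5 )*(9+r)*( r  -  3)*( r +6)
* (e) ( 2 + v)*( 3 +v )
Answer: e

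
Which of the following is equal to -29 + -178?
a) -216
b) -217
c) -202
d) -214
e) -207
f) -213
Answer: e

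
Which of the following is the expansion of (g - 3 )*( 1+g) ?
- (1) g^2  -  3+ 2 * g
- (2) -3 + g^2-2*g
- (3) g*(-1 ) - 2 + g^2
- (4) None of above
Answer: 2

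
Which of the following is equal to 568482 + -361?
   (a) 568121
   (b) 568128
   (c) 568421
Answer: a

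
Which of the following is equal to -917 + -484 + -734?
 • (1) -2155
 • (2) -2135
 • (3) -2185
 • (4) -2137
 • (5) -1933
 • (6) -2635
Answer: 2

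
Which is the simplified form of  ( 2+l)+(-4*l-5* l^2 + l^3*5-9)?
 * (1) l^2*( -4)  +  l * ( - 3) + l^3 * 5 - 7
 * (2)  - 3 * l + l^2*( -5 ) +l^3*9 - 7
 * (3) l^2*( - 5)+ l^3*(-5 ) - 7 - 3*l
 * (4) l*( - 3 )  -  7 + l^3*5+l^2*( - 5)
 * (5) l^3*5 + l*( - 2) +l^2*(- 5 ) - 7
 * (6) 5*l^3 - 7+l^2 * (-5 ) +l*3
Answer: 4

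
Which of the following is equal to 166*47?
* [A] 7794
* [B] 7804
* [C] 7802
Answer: C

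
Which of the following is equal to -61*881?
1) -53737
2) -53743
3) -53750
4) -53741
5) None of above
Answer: 4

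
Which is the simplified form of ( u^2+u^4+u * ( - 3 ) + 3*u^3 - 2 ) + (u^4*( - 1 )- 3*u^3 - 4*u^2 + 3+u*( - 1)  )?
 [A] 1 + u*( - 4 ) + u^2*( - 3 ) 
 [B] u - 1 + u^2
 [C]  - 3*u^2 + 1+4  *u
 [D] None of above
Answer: A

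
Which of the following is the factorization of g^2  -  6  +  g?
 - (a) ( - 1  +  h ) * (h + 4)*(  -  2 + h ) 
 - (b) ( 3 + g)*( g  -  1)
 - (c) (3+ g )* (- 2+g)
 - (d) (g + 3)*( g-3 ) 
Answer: c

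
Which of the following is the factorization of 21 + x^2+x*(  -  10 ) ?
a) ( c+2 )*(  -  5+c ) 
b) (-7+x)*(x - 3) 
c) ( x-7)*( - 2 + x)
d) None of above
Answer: b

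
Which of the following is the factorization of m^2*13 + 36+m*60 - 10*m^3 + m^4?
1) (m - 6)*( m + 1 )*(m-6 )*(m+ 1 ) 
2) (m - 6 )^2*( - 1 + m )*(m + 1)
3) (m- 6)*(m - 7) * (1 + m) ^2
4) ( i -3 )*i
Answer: 1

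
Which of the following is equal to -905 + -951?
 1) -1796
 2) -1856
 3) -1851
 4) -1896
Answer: 2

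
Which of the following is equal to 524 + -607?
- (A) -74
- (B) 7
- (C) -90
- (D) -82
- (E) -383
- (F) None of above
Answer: F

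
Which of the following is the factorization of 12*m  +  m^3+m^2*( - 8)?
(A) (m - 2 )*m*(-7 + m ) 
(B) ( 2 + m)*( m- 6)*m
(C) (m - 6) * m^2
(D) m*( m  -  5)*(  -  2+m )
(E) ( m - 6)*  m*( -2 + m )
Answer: E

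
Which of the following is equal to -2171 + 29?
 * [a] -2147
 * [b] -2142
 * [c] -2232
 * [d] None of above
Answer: b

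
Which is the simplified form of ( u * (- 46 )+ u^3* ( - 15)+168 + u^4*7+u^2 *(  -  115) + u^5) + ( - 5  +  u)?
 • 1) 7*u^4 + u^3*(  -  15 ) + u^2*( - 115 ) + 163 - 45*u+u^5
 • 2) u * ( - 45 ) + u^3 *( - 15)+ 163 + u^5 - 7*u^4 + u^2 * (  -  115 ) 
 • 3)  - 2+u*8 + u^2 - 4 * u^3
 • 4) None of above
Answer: 1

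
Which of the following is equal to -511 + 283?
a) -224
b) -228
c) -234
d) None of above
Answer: b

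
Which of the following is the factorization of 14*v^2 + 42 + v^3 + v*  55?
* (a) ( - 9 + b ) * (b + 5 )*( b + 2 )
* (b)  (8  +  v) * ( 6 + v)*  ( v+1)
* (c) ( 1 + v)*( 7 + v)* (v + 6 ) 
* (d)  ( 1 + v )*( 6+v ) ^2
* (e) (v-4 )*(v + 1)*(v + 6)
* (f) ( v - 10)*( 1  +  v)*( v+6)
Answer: c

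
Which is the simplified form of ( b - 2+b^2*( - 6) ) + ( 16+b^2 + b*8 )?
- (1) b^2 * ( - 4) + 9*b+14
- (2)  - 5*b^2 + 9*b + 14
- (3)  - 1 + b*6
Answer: 2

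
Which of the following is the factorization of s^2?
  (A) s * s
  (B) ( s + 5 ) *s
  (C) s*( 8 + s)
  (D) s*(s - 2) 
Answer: A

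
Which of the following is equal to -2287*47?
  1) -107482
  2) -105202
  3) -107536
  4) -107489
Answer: 4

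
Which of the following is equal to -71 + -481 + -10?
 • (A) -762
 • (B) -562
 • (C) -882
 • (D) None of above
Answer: B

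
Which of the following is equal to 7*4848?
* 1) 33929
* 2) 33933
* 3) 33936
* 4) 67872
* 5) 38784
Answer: 3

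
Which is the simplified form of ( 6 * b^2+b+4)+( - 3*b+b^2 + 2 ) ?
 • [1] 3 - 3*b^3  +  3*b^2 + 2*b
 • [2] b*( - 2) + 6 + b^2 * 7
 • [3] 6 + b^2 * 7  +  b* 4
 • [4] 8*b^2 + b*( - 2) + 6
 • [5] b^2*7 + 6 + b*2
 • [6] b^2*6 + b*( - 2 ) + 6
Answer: 2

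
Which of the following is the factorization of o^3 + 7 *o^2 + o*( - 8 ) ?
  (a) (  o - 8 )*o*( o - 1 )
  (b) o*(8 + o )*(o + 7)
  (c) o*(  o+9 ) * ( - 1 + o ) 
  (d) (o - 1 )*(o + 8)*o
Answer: d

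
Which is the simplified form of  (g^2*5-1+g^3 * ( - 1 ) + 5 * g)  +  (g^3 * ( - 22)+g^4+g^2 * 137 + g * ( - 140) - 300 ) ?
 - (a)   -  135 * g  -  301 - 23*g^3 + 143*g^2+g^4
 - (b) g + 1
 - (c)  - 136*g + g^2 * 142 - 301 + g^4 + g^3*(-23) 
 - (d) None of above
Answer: d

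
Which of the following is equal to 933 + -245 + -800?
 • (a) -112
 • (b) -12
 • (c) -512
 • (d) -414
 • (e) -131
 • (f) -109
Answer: a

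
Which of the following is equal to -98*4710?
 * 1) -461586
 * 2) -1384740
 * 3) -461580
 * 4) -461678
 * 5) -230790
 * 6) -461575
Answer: 3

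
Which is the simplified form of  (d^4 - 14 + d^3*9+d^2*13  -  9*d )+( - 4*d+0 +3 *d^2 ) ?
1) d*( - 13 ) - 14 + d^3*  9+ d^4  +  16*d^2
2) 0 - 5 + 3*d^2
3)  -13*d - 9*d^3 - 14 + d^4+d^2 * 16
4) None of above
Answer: 1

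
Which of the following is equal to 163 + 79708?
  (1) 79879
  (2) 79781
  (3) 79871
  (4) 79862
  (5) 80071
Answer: 3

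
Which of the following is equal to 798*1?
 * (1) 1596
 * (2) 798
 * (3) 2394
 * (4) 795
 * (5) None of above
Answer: 2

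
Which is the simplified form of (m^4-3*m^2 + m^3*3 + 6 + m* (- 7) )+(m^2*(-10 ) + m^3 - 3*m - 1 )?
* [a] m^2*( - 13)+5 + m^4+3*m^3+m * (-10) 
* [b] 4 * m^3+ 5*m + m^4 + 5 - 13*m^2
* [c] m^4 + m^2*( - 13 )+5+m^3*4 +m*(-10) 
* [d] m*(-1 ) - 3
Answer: c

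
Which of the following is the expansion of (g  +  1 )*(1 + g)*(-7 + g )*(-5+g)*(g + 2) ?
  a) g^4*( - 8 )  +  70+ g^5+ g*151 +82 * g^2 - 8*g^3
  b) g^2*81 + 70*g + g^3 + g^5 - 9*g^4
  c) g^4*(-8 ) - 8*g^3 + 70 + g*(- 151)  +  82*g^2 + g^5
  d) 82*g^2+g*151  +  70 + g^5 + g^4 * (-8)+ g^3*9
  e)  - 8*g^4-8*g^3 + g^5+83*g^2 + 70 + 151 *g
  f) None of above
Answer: a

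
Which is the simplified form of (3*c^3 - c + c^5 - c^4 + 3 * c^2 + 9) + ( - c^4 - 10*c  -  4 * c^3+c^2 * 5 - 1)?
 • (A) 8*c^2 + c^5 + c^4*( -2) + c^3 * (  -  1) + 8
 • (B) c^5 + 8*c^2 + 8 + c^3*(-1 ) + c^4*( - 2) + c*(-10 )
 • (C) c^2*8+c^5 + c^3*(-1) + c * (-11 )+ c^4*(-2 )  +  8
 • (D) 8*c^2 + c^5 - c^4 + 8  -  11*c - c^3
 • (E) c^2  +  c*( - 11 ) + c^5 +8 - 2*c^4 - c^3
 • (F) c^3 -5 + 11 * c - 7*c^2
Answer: C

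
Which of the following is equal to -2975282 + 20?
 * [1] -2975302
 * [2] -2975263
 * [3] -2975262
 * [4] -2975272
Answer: 3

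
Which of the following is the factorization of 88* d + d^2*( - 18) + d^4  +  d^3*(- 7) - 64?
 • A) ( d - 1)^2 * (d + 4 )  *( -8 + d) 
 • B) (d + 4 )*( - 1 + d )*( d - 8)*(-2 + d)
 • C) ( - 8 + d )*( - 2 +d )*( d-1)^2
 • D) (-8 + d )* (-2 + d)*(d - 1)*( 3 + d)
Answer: B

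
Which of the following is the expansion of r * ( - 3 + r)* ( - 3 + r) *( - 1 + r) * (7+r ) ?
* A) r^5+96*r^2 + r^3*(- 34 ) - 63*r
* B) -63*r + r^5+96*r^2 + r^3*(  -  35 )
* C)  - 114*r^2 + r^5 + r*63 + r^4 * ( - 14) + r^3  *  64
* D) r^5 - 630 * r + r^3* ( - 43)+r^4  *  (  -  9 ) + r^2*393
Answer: A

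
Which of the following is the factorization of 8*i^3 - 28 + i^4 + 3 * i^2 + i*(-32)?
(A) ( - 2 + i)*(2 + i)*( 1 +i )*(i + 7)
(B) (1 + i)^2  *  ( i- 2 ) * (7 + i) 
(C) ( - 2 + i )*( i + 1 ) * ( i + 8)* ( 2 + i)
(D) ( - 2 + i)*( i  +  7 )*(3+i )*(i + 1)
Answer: A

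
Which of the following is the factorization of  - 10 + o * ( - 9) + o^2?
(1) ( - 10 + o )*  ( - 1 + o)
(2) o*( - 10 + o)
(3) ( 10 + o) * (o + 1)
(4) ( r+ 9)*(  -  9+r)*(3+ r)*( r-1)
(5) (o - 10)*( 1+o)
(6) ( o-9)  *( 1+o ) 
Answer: 5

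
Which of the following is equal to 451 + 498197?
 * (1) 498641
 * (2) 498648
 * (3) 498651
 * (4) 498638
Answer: 2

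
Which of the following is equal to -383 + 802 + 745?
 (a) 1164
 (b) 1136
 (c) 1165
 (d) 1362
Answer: a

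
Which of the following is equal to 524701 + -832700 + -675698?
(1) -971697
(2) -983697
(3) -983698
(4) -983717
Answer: 2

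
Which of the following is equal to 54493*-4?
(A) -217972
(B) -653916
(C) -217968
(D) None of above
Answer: A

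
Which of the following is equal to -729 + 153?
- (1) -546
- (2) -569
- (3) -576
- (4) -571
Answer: 3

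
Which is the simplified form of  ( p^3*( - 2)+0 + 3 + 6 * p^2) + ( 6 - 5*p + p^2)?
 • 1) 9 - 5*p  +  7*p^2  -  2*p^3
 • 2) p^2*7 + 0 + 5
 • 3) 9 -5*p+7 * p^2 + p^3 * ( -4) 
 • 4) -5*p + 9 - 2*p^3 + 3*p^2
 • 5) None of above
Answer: 1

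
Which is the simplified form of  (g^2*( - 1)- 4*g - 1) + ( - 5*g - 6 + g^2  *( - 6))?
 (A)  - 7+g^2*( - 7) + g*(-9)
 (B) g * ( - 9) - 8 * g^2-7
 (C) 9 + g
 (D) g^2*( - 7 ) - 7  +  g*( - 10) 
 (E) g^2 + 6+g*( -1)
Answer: A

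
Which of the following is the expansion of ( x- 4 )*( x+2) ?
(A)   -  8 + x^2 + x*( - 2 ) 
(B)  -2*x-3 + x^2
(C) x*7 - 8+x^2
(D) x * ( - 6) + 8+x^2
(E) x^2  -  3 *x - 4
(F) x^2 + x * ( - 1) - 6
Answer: A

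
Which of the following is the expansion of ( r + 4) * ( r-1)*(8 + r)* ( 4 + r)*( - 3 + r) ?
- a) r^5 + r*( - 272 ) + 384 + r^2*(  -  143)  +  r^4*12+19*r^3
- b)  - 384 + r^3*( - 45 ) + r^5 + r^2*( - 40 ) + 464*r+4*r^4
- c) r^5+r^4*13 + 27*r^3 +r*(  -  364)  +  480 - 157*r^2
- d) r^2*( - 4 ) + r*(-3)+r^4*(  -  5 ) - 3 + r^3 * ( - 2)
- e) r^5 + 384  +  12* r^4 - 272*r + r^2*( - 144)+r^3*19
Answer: e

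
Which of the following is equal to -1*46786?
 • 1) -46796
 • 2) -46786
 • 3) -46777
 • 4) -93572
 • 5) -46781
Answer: 2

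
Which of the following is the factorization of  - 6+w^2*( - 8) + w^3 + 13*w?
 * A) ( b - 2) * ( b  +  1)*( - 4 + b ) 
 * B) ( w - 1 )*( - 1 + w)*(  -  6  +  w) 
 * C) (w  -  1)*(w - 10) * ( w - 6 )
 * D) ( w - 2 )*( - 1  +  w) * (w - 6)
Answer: B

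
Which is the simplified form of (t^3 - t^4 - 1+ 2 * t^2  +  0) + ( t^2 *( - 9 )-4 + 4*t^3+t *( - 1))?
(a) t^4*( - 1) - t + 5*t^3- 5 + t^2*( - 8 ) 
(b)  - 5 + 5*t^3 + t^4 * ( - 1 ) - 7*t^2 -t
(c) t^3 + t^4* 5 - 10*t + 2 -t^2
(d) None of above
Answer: b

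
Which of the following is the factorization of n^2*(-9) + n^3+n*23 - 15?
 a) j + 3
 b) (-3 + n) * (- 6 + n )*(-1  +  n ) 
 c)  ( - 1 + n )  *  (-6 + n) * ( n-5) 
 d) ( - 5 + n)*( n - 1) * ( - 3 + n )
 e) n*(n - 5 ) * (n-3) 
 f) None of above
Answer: d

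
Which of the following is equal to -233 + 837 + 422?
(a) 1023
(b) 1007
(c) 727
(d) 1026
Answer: d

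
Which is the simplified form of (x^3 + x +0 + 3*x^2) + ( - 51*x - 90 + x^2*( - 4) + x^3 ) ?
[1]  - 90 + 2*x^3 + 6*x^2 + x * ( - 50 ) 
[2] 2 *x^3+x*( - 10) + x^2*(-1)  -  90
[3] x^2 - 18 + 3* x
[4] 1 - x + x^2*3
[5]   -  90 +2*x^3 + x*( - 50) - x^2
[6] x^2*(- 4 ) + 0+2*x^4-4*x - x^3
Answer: 5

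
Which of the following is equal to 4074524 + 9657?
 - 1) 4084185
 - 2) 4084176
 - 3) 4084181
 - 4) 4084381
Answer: 3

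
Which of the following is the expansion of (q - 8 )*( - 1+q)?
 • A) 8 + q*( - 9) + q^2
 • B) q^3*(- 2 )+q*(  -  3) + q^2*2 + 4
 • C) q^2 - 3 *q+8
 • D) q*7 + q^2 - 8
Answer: A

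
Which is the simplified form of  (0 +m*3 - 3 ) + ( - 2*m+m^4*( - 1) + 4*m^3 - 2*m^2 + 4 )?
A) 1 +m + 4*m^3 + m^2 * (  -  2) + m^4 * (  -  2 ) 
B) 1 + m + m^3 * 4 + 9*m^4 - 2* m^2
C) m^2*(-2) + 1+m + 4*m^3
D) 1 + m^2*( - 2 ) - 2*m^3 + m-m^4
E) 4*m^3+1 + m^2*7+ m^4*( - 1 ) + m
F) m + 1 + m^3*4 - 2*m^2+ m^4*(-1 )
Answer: F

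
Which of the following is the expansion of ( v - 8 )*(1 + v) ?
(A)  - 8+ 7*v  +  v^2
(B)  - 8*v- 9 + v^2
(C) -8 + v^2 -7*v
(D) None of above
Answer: C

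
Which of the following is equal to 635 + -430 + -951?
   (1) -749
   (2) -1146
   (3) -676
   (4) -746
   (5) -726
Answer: 4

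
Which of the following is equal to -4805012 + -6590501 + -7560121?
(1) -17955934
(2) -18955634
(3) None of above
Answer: 2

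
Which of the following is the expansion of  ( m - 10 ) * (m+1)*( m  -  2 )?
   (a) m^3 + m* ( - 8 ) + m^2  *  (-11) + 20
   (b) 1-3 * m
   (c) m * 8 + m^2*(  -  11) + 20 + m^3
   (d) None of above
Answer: c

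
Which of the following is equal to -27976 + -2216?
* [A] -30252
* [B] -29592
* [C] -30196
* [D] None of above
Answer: D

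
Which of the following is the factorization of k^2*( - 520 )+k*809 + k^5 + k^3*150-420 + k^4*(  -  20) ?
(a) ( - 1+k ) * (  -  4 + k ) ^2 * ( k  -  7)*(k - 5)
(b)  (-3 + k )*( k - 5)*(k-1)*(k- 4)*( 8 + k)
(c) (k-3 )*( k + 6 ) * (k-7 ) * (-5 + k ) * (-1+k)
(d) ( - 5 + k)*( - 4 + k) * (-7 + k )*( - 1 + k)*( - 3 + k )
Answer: d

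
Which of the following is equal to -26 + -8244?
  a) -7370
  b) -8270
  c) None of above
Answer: b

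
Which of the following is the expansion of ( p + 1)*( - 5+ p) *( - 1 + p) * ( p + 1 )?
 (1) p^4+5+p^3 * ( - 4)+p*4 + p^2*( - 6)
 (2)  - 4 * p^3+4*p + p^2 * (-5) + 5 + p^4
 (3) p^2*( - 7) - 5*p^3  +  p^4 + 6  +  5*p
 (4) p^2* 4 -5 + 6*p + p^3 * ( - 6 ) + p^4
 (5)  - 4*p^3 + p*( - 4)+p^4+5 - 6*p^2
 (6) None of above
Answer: 1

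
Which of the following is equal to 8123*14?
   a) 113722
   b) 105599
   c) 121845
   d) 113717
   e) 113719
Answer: a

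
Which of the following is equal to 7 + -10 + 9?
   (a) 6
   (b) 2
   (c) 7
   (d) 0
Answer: a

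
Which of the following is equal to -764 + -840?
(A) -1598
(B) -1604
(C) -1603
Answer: B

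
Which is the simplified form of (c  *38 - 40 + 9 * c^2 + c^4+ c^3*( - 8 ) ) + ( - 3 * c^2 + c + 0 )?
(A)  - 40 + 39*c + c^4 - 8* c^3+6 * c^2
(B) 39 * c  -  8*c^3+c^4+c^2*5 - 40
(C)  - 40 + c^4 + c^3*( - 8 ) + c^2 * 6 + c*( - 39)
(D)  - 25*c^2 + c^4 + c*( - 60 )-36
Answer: A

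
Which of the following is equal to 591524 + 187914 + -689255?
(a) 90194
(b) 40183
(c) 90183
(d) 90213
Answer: c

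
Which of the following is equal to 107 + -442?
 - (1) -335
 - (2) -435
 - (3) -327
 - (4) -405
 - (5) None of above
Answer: 1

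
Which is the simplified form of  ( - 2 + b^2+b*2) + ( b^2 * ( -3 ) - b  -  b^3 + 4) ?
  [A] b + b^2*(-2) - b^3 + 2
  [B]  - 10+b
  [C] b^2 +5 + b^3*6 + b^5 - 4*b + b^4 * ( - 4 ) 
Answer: A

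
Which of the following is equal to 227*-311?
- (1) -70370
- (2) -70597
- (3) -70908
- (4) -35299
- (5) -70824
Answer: 2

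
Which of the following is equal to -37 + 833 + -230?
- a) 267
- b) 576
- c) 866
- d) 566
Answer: d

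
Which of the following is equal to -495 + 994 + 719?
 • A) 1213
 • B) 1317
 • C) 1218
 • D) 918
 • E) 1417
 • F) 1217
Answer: C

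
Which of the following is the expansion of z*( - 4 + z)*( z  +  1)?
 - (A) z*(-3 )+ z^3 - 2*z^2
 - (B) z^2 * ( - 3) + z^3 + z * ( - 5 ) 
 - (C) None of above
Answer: C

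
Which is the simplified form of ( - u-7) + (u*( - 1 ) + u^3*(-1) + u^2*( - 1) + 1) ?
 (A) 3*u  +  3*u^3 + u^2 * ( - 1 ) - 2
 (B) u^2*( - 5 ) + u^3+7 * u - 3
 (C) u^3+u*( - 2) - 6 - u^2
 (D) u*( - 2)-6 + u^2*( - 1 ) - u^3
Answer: D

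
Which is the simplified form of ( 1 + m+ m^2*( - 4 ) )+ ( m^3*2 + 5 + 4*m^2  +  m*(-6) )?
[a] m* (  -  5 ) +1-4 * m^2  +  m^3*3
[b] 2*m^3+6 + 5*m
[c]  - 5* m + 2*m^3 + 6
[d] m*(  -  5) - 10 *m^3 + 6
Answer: c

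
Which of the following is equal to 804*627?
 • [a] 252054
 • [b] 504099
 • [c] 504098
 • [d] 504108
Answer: d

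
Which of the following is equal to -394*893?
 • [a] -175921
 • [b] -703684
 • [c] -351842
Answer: c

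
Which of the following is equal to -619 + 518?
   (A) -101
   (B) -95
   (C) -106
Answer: A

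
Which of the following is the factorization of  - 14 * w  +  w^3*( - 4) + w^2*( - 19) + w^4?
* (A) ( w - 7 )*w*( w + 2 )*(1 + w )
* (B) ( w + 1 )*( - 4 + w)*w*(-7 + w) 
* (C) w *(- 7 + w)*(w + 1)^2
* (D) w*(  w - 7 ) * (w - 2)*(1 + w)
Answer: A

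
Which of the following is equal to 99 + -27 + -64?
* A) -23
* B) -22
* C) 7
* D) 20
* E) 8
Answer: E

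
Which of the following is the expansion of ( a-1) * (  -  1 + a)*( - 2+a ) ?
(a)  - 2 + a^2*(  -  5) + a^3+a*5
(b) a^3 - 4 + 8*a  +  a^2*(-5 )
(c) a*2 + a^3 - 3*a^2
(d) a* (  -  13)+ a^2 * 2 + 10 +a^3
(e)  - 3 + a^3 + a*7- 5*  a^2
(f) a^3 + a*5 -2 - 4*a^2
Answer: f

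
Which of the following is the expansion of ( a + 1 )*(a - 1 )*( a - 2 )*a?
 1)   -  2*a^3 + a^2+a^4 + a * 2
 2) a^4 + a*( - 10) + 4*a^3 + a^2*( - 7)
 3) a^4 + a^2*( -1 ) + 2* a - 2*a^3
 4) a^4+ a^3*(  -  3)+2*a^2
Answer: 3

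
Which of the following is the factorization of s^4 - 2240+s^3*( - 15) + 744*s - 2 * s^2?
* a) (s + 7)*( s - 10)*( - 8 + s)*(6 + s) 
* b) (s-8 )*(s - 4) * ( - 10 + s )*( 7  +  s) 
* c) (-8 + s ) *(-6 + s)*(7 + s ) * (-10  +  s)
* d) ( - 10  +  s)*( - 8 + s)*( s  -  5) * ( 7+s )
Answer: b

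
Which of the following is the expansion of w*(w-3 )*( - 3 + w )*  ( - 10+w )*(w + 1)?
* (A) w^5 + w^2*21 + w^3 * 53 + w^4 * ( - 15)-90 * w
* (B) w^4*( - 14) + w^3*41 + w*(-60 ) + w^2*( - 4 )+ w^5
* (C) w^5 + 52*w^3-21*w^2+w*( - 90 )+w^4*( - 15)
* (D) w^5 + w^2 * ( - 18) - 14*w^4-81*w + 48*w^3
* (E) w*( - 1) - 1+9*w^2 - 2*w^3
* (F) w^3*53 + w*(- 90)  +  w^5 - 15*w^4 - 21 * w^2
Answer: F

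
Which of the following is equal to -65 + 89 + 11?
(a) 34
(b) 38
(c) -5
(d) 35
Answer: d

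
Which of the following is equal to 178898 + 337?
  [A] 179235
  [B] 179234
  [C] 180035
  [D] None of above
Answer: A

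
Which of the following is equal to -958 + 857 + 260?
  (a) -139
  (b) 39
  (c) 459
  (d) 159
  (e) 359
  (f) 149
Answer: d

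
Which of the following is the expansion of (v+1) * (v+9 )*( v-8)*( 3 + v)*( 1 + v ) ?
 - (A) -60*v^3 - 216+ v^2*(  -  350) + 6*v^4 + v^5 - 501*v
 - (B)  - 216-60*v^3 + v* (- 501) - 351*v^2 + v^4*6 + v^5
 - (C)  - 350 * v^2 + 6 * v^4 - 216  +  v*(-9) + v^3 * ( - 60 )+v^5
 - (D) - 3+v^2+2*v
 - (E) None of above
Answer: A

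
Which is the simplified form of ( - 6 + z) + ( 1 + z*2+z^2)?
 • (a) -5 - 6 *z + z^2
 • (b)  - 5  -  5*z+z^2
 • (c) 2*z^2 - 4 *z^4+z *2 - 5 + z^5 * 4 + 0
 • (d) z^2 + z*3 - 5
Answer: d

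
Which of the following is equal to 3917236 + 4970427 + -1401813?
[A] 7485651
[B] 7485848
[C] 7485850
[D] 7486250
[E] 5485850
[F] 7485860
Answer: C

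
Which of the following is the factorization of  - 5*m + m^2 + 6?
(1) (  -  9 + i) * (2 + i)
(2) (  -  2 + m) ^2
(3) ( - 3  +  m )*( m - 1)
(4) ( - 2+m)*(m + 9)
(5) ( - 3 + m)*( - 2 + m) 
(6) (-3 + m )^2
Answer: 5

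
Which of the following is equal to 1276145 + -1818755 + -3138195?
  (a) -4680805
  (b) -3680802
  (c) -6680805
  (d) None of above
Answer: d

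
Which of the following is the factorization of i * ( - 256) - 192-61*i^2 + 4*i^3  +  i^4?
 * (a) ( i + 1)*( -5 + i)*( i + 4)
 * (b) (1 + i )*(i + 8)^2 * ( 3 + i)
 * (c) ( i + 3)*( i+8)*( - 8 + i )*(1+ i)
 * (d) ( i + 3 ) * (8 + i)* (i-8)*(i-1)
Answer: c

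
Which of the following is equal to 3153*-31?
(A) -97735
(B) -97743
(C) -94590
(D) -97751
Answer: B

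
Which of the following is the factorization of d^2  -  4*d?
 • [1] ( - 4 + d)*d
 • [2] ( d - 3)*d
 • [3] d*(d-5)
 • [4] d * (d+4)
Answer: 1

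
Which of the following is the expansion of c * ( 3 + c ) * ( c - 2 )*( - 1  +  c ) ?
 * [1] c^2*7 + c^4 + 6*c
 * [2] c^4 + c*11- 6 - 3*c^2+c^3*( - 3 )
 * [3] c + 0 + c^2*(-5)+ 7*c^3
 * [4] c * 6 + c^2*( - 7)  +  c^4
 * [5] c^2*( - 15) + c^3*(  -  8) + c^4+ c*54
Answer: 4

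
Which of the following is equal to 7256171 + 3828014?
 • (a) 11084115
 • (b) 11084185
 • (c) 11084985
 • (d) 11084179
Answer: b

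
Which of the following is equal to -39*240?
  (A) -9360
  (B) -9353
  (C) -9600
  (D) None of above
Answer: A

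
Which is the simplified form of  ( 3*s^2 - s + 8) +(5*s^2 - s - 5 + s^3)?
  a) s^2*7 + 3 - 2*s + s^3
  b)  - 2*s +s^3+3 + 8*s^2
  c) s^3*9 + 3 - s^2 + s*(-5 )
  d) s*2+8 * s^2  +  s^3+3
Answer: b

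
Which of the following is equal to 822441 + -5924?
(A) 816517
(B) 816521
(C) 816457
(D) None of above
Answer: A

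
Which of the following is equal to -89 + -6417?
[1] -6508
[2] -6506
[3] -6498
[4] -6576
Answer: 2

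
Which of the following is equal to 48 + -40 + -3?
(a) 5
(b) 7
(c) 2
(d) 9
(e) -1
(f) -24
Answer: a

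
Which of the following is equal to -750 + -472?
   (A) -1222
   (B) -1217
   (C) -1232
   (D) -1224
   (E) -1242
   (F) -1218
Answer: A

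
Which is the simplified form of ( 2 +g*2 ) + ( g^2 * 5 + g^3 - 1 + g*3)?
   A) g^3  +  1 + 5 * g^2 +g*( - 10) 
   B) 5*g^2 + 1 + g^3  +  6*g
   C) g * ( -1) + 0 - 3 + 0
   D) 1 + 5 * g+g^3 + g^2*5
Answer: D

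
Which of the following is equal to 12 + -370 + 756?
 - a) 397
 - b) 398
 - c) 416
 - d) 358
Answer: b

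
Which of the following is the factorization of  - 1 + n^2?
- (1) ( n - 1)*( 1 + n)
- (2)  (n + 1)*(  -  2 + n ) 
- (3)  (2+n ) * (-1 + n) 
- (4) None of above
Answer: 1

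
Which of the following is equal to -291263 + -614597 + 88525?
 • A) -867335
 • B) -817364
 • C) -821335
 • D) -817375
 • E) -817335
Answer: E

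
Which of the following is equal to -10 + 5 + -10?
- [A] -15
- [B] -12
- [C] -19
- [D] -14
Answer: A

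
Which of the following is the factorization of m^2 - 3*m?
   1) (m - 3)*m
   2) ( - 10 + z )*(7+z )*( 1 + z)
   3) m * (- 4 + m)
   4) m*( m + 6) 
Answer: 1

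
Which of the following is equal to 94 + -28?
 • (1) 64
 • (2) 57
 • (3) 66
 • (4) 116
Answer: 3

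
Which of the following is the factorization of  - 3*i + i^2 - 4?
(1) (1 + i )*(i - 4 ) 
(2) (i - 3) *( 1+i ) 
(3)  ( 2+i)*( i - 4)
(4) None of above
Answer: 1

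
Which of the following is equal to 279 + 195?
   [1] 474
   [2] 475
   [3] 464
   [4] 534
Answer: 1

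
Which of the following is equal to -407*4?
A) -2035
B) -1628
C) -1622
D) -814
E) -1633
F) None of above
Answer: B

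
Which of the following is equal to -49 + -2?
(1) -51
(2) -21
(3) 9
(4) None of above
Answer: 1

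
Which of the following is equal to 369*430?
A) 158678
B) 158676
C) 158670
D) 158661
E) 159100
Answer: C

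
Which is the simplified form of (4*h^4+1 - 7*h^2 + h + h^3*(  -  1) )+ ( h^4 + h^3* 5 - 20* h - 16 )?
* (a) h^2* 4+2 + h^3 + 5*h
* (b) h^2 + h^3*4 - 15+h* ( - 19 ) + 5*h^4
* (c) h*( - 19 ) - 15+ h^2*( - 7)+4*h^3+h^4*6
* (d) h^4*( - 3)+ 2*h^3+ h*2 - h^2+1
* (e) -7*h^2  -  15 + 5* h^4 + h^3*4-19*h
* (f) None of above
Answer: e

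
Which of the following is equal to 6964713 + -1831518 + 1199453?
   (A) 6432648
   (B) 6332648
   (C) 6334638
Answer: B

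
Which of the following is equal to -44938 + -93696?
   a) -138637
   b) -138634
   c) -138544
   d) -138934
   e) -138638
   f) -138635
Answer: b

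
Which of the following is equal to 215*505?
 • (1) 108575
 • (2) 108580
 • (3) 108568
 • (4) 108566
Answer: 1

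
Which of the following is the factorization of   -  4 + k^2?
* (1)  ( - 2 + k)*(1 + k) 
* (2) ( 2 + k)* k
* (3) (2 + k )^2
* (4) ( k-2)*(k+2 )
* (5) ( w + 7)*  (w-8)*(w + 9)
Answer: 4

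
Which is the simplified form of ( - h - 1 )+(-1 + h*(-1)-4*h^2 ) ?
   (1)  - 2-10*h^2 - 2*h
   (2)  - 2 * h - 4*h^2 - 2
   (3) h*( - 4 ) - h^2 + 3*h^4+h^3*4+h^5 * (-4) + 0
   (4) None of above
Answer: 2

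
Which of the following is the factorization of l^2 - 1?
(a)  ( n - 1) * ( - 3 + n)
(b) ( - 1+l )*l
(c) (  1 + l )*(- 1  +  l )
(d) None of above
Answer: c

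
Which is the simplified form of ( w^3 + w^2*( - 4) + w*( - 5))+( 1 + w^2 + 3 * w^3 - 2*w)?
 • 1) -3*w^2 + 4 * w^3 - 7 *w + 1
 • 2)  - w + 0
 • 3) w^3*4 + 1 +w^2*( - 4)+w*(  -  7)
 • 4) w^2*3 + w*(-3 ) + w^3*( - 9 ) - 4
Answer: 1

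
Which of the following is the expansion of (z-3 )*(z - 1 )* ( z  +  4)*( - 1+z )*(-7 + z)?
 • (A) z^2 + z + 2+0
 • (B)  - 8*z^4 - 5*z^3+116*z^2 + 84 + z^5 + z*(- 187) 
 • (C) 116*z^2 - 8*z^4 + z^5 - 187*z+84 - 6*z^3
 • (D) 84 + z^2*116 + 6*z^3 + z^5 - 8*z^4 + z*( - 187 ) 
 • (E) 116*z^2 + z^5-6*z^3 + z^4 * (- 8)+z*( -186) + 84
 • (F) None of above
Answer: C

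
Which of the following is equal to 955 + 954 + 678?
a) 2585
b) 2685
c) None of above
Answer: c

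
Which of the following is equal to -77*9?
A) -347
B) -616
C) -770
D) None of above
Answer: D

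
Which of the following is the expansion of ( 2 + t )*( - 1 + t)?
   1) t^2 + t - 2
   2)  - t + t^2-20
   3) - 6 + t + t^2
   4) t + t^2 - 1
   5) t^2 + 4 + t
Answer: 1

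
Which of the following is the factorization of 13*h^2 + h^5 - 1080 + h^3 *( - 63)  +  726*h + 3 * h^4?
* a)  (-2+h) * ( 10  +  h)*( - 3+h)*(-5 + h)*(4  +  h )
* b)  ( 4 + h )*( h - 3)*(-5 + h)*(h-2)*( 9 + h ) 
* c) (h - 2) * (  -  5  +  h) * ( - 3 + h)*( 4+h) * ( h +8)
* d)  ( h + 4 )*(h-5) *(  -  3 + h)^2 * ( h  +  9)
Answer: b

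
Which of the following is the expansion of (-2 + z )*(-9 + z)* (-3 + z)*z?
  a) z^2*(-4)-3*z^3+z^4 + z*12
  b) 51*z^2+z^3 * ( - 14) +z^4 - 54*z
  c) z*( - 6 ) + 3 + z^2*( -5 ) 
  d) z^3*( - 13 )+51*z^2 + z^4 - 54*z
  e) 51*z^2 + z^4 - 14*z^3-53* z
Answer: b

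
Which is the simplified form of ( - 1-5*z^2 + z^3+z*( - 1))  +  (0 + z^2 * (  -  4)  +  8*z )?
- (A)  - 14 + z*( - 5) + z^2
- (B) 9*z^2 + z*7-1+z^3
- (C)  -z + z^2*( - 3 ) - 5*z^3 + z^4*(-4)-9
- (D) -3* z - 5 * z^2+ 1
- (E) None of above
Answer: E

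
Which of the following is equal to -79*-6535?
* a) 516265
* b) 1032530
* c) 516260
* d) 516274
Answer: a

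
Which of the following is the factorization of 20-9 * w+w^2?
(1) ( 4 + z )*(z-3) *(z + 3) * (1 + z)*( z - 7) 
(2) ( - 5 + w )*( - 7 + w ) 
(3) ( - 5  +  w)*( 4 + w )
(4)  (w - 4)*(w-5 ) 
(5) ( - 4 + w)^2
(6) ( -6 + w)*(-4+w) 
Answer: 4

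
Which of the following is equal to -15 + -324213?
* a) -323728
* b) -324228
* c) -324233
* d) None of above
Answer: b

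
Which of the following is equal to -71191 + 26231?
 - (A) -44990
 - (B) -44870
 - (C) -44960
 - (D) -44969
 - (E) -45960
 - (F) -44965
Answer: C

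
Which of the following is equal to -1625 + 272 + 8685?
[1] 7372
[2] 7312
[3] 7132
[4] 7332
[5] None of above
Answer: 4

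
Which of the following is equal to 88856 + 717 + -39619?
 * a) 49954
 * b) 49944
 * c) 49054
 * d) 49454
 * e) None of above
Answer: a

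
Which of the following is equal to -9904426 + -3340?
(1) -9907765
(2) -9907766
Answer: 2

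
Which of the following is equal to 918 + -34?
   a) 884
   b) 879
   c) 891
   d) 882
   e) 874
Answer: a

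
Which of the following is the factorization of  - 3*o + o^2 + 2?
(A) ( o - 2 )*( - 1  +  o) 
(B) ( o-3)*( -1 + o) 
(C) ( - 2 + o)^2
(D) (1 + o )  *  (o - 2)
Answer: A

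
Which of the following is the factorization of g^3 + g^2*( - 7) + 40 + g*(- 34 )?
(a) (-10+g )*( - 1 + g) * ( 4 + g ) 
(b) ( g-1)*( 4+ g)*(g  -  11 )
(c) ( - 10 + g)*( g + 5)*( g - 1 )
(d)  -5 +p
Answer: a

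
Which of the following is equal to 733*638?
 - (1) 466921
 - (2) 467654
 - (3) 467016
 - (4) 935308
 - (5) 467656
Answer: 2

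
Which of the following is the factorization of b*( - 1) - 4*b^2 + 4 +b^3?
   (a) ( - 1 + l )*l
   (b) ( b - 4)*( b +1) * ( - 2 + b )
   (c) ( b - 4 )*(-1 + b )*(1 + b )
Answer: c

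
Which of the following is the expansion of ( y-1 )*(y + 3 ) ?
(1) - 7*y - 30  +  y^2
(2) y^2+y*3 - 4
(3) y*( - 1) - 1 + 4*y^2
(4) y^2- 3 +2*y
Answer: 4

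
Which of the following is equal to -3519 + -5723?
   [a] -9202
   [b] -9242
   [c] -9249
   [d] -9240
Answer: b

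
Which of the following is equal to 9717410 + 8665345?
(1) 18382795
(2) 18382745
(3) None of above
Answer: 3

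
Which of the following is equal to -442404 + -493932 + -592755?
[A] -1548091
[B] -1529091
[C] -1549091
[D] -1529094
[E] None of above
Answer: B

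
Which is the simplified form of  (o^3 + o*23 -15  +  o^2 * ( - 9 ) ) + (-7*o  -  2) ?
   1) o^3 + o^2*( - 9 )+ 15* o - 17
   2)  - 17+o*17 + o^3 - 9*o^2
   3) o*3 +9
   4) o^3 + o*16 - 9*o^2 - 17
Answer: 4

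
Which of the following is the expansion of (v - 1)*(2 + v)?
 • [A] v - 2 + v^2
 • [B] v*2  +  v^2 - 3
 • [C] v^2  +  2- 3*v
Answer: A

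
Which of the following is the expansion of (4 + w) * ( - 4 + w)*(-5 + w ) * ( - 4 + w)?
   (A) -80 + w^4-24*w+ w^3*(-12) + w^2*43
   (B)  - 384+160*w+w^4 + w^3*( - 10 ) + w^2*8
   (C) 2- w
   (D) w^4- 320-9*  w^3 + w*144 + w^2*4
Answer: D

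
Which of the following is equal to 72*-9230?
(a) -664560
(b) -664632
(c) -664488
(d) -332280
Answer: a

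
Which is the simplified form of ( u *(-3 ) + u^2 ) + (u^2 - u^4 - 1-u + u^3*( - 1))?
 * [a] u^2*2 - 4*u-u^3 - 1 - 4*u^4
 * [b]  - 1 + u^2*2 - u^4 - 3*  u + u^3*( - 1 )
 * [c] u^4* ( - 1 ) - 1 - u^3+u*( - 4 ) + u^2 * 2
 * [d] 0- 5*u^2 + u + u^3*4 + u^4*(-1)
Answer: c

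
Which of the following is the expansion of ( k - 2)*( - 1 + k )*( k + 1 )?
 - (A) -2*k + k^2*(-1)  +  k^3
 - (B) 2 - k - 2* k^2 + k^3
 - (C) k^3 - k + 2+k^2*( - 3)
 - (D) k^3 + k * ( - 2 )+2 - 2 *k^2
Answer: B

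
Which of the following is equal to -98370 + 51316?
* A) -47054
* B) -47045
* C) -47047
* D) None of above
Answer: A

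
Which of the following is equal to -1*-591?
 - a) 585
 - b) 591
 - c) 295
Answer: b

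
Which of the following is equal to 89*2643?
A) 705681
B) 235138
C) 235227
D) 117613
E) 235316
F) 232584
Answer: C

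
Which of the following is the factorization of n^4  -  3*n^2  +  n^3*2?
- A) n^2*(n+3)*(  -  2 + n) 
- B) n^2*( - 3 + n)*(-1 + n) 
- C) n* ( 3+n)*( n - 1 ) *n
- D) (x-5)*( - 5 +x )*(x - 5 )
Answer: C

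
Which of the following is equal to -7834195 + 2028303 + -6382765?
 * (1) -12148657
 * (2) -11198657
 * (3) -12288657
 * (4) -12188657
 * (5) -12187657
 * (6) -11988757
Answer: 4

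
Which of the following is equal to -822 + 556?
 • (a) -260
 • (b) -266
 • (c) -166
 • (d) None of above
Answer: b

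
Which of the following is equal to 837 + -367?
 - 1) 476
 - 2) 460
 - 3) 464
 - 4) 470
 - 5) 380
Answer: 4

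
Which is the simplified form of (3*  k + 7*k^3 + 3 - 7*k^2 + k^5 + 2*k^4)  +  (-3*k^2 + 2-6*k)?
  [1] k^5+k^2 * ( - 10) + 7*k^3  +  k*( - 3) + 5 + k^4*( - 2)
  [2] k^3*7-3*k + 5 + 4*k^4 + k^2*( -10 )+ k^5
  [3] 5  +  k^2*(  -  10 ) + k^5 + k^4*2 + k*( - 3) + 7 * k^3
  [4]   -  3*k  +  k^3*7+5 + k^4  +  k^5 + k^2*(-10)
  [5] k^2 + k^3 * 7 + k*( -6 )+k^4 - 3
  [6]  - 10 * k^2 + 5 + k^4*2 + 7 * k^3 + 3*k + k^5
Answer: 3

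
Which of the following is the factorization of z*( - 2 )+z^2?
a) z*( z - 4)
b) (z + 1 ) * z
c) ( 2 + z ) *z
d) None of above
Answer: d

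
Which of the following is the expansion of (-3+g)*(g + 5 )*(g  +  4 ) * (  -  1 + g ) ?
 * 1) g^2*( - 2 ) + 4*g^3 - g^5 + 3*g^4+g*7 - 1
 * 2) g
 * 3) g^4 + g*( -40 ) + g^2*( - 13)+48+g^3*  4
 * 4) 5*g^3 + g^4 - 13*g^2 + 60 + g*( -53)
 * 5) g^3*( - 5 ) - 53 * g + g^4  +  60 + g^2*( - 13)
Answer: 4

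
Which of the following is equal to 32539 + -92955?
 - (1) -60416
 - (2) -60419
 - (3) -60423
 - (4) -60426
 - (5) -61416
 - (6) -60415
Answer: 1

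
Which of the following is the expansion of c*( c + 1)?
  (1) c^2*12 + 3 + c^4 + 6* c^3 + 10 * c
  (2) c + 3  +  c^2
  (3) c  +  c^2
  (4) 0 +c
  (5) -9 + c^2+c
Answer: 3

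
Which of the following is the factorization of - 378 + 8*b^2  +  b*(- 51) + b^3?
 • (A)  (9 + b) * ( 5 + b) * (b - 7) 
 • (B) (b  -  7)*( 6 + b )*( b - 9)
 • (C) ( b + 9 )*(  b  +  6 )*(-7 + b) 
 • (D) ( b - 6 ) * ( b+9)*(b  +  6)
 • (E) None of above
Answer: C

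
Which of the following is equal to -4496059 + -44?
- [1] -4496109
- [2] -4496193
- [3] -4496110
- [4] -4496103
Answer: 4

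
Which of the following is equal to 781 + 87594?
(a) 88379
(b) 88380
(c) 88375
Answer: c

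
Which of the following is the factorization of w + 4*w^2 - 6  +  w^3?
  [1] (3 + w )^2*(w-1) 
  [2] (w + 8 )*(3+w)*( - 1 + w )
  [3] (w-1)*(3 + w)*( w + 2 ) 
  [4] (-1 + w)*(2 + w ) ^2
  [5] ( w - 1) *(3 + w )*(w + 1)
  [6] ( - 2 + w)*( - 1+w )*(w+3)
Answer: 3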